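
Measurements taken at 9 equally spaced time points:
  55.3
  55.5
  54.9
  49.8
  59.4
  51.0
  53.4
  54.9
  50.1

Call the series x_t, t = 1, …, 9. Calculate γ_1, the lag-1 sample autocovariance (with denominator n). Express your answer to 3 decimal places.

-4.608

Mean x̄ = (55.3 + 55.5 + 54.9 + 49.8 + 59.4 + 51.0 + 53.4 + 54.9 + 50.1)/9 = 53.8111
Σ_{t=1}^{8}(x_t−x̄)(x_{t+1}−x̄) = -41.4757
γ_1 = -41.4757 / 9 = -4.608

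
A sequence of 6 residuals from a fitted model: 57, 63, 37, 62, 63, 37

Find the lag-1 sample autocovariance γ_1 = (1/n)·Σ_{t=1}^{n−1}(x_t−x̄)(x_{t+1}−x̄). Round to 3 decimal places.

Mean x̄ = (57 + 63 + 37 + 62 + 63 + 37)/6 = 53.1667
Deviations: 3.8333, 9.8333, -16.1667, 8.8333, 9.8333, -16.1667
Σ_{t=1}^{5}(x_t−x̄)(x_{t+1}−x̄) = -336.1944
γ_1 = -336.1944 / 6 = -56.032

-56.032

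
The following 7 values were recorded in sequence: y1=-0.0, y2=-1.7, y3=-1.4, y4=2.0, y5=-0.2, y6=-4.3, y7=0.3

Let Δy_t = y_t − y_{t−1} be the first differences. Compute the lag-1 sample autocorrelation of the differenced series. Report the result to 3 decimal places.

First differences Δy: -1.7, 0.3, 3.4, -2.2, -4.1, 4.6
Mean of differences = 0.0500
Numerator Σ(Δy_t−Δȳ)(Δy_{t+1}−Δȳ) = -16.6825
Denominator Σ(Δy_t−Δȳ)² = 57.3350
r_1(Δy) = -16.6825 / 57.3350 = -0.291

-0.291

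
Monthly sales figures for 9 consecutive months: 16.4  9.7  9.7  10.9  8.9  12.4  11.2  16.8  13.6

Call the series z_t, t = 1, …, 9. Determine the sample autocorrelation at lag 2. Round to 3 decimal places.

0.051

Mean z̄ = (16.4 + 9.7 + 9.7 + 10.9 + 8.9 + 12.4 + 11.2 + 16.8 + 13.6)/9 = 12.1778
Σ(z_t−z̄)(z_{t+2}−z̄) = (-10.4617) + (3.1660) + (8.1216) + (-0.2840) + (3.2049) + (1.0272) + (-1.3906) = 3.3835
Denominator Σ(z_t−z̄)² = 66.8756
r_2 = 3.3835 / 66.8756 = 0.051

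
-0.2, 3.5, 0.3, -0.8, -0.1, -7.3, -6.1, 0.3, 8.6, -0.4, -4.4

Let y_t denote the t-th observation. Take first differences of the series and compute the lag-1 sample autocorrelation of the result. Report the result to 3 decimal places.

First differences Δy: 3.7, -3.2, -1.1, 0.7, -7.2, 1.2, 6.4, 8.3, -9.0, -4.0
Mean of differences = -0.4200
Numerator Σ(Δy_t−Δȳ)(Δy_{t+1}−Δȳ) = -2.4844
Denominator Σ(Δy_t−Δȳ)² = 283.9960
r_1(Δy) = -2.4844 / 283.9960 = -0.009

-0.009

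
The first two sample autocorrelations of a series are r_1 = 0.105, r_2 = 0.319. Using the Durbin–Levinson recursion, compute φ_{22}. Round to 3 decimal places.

φ_{22} = (r_2 − r_1²) / (1 − r_1²)
r_1² = (0.105)² = 0.011025
Numerator = 0.319 − 0.0110 = 0.3080; denominator = 1 − 0.0110 = 0.9890
φ_{22} = 0.3080 / 0.9890 = 0.311

0.311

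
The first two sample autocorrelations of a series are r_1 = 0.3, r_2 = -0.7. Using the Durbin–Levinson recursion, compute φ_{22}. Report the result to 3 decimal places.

φ_{22} = (r_2 − r_1²) / (1 − r_1²)
r_1² = (0.3)² = 0.09
Numerator = -0.7 − 0.0900 = -0.7900; denominator = 1 − 0.0900 = 0.9100
φ_{22} = -0.7900 / 0.9100 = -0.868

-0.868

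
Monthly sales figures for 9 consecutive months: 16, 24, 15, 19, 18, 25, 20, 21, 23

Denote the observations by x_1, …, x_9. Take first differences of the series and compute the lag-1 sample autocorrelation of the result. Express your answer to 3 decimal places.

First differences Δx: 8, -9, 4, -1, 7, -5, 1, 2
Mean of differences = 0.8750
Numerator Σ(Δx_t−Δx̄)(Δx_{t+1}−Δx̄) = -155.1406
Denominator Σ(Δx_t−Δx̄)² = 234.8750
r_1(Δx) = -155.1406 / 234.8750 = -0.661

-0.661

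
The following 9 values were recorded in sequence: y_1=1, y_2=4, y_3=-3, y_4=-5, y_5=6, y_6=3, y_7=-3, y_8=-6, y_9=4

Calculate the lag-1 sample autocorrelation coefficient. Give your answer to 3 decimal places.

Mean ȳ = (1 + 4 − 3 − 5 + 6 + 3 − 3 − 6 + 4)/9 = 0.1111
Numerator Σ_{t=1}^{8}(y_t−ȳ)(y_{t+1}−ȳ) = -19.5679
Denominator Σ(y_t−ȳ)² = 156.8889
r_1 = -19.5679 / 156.8889 = -0.125

-0.125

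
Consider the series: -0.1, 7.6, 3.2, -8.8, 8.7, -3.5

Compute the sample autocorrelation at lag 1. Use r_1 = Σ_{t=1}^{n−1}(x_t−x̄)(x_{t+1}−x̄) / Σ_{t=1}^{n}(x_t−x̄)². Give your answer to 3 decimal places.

Mean x̄ = (-0.1 + 7.6 + 3.2 − 8.8 + 8.7 − 3.5)/6 = 1.1833
Numerator Σ_{t=1}^{5}(x_t−x̄)(x_{t+1}−x̄) = -125.6719
Denominator Σ(x_t−x̄)² = 224.9883
r_1 = -125.6719 / 224.9883 = -0.559

-0.559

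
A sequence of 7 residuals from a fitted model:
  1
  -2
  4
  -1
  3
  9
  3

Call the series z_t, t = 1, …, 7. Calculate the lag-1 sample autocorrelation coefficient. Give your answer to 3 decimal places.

Mean z̄ = (1 − 2 + 4 − 1 + 3 + 9 + 3)/7 = 2.4286
Deviations from mean: -1.4286, -4.4286, 1.5714, -3.4286, 0.5714, 6.5714, 0.5714
Numerator Σ_{t=1}^{6}(z_t−z̄)(z_{t+1}−z̄) = -0.4694
Denominator Σ(z_t−z̄)² = 79.7143
r_1 = -0.4694 / 79.7143 = -0.006

-0.006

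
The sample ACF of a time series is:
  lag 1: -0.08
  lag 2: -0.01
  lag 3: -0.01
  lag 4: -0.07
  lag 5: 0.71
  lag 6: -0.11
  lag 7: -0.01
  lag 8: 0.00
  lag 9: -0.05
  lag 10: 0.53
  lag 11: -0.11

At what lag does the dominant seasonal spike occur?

5

The largest autocorrelation is r_5 = 0.71, with a weaker echo at lag 10 (0.53); the remaining lags stay at or below 0.00.
The dominant spike at lag 5 indicates a seasonal period of 5.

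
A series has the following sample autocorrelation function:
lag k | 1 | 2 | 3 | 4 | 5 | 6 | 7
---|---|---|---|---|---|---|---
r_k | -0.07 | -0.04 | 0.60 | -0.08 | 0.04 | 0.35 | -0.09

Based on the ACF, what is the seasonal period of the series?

3

The largest autocorrelation is r_3 = 0.60, with a weaker echo at lag 6 (0.35); the remaining lags stay at or below 0.04.
The dominant spike at lag 3 indicates a seasonal period of 3.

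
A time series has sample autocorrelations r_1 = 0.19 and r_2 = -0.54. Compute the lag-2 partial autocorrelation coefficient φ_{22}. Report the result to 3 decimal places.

φ_{22} = (r_2 − r_1²) / (1 − r_1²)
r_1² = (0.19)² = 0.0361
Numerator = -0.54 − 0.0361 = -0.5761; denominator = 1 − 0.0361 = 0.9639
φ_{22} = -0.5761 / 0.9639 = -0.598

-0.598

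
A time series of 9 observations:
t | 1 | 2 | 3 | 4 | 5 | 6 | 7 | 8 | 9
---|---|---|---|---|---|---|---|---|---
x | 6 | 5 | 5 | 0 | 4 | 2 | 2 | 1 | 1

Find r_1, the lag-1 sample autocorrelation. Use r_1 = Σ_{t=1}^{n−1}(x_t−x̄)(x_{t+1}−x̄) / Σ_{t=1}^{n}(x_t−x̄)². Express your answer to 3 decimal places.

Mean x̄ = (6 + 5 + 5 + 0 + 4 + 2 + 2 + 1 + 1)/9 = 2.8889
Numerator Σ_{t=1}^{8}(x_t−x̄)(x_{t+1}−x̄) = 6.7654
Denominator Σ(x_t−x̄)² = 36.8889
r_1 = 6.7654 / 36.8889 = 0.183

0.183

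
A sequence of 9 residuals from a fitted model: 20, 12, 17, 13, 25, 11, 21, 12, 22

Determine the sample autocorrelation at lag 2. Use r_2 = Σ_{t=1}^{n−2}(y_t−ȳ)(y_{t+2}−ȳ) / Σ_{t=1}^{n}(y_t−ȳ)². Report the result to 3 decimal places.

Mean ȳ = (20 + 12 + 17 + 13 + 25 + 11 + 21 + 12 + 22)/9 = 17.0000
Numerator Σ_{t=1}^{7}(y_t−ȳ)(y_{t+2}−ȳ) = 126.0000
Denominator Σ(y_t−ȳ)² = 216.0000
r_2 = 126.0000 / 216.0000 = 0.583

0.583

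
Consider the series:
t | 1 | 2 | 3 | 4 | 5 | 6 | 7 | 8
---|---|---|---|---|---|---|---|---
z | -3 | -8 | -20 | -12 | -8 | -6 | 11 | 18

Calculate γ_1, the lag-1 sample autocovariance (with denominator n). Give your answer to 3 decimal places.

67.156

Mean z̄ = (-3 − 8 − 20 − 12 − 8 − 6 + 11 + 18)/8 = -3.5000
Deviations: 0.5000, -4.5000, -16.5000, -8.5000, -4.5000, -2.5000, 14.5000, 21.5000
Σ_{t=1}^{7}(z_t−z̄)(z_{t+1}−z̄) = 537.2500
γ_1 = 537.2500 / 8 = 67.156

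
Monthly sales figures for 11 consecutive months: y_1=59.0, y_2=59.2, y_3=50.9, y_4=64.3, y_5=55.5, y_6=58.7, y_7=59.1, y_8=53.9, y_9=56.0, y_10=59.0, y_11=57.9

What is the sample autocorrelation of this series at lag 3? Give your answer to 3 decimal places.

0.131

Mean ȳ = (59.0 + 59.2 + 50.9 + 64.3 + 55.5 + 58.7 + 59.1 + 53.9 + 56.0 + 59.0 + 57.9)/11 = 57.5909
Numerator Σ_{t=1}^{8}(y_t−ȳ)(y_{t+3}−ȳ) = 15.7316
Denominator Σ(y_t−ȳ)² = 120.4691
r_3 = 15.7316 / 120.4691 = 0.131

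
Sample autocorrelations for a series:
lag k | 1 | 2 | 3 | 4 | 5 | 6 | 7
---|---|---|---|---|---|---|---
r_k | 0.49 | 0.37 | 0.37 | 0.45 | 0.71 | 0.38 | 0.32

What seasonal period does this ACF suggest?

The largest autocorrelation is r_5 = 0.71; the remaining lags stay at or below 0.49. The elevated value at lag 1 (0.49), dropping to 0.37 at lag 2, reflects decaying short-term dependence rather than seasonality.
The dominant spike at lag 5 indicates a seasonal period of 5.

5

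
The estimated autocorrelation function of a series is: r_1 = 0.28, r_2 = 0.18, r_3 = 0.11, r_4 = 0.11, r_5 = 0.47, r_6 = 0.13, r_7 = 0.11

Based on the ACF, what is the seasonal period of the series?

The largest autocorrelation is r_5 = 0.47; the remaining lags stay at or below 0.28. The elevated value at lag 1 (0.28), dropping to 0.18 at lag 2, reflects decaying short-term dependence rather than seasonality.
The dominant spike at lag 5 indicates a seasonal period of 5.

5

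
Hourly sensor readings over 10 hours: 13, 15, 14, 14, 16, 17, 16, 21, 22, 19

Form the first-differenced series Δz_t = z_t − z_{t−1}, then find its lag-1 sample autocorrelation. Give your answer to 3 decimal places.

-0.217

First differences Δz: 2, -1, 0, 2, 1, -1, 5, 1, -3
Mean of differences = 0.6667
Numerator Σ(Δz_t−Δz̄)(Δz_{t+1}−Δz̄) = -9.1111
Denominator Σ(Δz_t−Δz̄)² = 42.0000
r_1(Δz) = -9.1111 / 42.0000 = -0.217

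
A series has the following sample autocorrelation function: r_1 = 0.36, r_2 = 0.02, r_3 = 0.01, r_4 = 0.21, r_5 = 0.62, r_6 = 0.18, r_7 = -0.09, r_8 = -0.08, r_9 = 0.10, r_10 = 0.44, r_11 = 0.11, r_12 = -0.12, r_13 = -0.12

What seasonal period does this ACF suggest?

The largest autocorrelation is r_5 = 0.62, with a weaker echo at lag 10 (0.44); the remaining lags stay at or below 0.36. The elevated value at lag 1 (0.36), dropping to 0.02 at lag 2, reflects decaying short-term dependence rather than seasonality.
The dominant spike at lag 5 indicates a seasonal period of 5.

5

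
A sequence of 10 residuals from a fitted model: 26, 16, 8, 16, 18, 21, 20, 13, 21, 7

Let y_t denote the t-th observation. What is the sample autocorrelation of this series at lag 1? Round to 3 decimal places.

-0.142

Mean ȳ = (26 + 16 + 8 + 16 + 18 + 21 + 20 + 13 + 21 + 7)/10 = 16.6000
Numerator Σ_{t=1}^{9}(y_t−ȳ)(y_{t+1}−ȳ) = -45.3600
Denominator Σ(y_t−ȳ)² = 320.4000
r_1 = -45.3600 / 320.4000 = -0.142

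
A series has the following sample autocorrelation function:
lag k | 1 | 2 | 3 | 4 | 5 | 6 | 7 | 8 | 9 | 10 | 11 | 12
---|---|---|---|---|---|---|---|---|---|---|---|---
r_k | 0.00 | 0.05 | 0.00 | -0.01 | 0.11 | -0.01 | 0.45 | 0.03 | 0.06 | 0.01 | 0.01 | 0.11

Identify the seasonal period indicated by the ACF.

The largest autocorrelation is r_7 = 0.45; the remaining lags stay at or below 0.11.
The dominant spike at lag 7 indicates a seasonal period of 7.

7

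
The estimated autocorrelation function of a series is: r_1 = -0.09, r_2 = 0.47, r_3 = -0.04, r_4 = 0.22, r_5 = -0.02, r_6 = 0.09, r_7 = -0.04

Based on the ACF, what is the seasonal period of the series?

The largest autocorrelation is r_2 = 0.47, with a weaker echo at lag 4 (0.22); the remaining lags stay at or below 0.09.
The dominant spike at lag 2 indicates a seasonal period of 2.

2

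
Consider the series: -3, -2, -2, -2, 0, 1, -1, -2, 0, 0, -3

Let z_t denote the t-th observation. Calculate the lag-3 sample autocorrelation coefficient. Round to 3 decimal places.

0.113

Mean z̄ = (-3 − 2 − 2 − 2 + 0 + 1 − 1 − 2 + 0 + 0 − 3)/11 = -1.2727
Numerator Σ_{t=1}^{8}(z_t−z̄)(z_{t+3}−z̄) = 2.0496
Denominator Σ(z_t−z̄)² = 18.1818
r_3 = 2.0496 / 18.1818 = 0.113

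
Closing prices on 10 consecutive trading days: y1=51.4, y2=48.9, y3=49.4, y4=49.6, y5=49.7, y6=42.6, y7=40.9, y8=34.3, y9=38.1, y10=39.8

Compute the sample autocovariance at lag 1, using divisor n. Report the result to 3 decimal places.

Mean ȳ = (51.4 + 48.9 + 49.4 + 49.6 + 49.7 + 42.6 + 40.9 + 34.3 + 38.1 + 39.8)/10 = 44.4700
Σ_{t=1}^{9}(y_t−ȳ)(y_{t+1}−ȳ) = 232.3941
γ_1 = 232.3941 / 10 = 23.239

23.239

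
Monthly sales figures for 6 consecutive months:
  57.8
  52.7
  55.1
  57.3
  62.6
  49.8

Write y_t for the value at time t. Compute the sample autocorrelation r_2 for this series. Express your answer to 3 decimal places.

-0.202

Mean ȳ = (57.8 + 52.7 + 55.1 + 57.3 + 62.6 + 49.8)/6 = 55.8833
Deviations from mean: 1.9167, -3.1833, -0.7833, 1.4167, 6.7167, -6.0833
Numerator Σ_{t=1}^{4}(y_t−ȳ)(y_{t+2}−ȳ) = -19.8906
Denominator Σ(y_t−ȳ)² = 98.5483
r_2 = -19.8906 / 98.5483 = -0.202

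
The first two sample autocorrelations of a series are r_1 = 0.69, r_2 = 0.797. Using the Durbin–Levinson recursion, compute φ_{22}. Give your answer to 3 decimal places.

0.613

φ_{22} = (r_2 − r_1²) / (1 − r_1²)
r_1² = (0.69)² = 0.4761
Numerator = 0.797 − 0.4761 = 0.3209; denominator = 1 − 0.4761 = 0.5239
φ_{22} = 0.3209 / 0.5239 = 0.613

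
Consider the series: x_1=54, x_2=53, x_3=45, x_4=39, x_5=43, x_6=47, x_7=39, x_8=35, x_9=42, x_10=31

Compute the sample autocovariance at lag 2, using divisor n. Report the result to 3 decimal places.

Mean x̄ = (54 + 53 + 45 + 39 + 43 + 47 + 39 + 35 + 42 + 31)/10 = 42.8000
Σ_{t=1}^{8}(x_t−x̄)(x_{t+2}−x̄) = 31.9200
γ_2 = 31.9200 / 10 = 3.192

3.192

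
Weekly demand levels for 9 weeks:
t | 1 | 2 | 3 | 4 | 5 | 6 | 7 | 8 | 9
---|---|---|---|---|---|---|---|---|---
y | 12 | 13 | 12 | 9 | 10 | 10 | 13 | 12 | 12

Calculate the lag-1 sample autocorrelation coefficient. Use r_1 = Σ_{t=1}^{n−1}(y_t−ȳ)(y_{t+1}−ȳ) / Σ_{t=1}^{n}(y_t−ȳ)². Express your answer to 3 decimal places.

0.303

Mean ȳ = (12 + 13 + 12 + 9 + 10 + 10 + 13 + 12 + 12)/9 = 11.4444
Numerator Σ_{t=1}^{8}(y_t−ȳ)(y_{t+1}−ȳ) = 4.9136
Denominator Σ(y_t−ȳ)² = 16.2222
r_1 = 4.9136 / 16.2222 = 0.303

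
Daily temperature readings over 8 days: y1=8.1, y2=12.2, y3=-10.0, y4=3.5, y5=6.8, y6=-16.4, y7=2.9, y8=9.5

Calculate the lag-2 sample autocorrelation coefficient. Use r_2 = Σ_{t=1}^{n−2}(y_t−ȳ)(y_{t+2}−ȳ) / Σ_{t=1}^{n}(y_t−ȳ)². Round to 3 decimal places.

Mean ȳ = (8.1 + 12.2 − 10.0 + 3.5 + 6.8 − 16.4 + 2.9 + 9.5)/8 = 2.0750
Deviations from mean: 6.0250, 10.1250, -12.0750, 1.4250, 4.7250, -18.4750, 0.8250, 7.4250
Numerator Σ_{t=1}^{6}(y_t−ȳ)(y_{t+2}−ȳ) = -274.9838
Denominator Σ(y_t−ȳ)² = 706.1150
r_2 = -274.9838 / 706.1150 = -0.389

-0.389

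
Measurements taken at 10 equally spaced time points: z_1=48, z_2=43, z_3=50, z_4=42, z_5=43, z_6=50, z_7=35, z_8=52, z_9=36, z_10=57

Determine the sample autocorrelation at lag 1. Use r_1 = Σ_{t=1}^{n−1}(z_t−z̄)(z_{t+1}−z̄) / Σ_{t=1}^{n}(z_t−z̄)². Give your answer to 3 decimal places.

-0.719

Mean z̄ = (48 + 43 + 50 + 42 + 43 + 50 + 35 + 52 + 36 + 57)/10 = 45.6000
Numerator Σ_{t=1}^{9}(z_t−z̄)(z_{t+1}−z̄) = -320.9600
Denominator Σ(z_t−z̄)² = 446.4000
r_1 = -320.9600 / 446.4000 = -0.719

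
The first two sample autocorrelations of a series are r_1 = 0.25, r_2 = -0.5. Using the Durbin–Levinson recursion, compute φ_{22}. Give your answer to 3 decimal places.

-0.600

φ_{22} = (r_2 − r_1²) / (1 − r_1²)
r_1² = (0.25)² = 0.0625
Numerator = -0.5 − 0.0625 = -0.5625; denominator = 1 − 0.0625 = 0.9375
φ_{22} = -0.5625 / 0.9375 = -0.600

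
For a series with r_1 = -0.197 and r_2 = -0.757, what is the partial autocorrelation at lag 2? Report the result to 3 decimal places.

-0.828

φ_{22} = (r_2 − r_1²) / (1 − r_1²)
r_1² = (-0.197)² = 0.038809
Numerator = -0.757 − 0.0388 = -0.7958; denominator = 1 − 0.0388 = 0.9612
φ_{22} = -0.7958 / 0.9612 = -0.828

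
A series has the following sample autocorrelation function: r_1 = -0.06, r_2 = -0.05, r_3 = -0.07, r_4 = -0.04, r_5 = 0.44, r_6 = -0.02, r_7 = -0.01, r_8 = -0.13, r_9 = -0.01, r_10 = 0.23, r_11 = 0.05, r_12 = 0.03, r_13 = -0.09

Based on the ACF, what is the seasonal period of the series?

5

The largest autocorrelation is r_5 = 0.44, with a weaker echo at lag 10 (0.23); the remaining lags stay at or below 0.05.
The dominant spike at lag 5 indicates a seasonal period of 5.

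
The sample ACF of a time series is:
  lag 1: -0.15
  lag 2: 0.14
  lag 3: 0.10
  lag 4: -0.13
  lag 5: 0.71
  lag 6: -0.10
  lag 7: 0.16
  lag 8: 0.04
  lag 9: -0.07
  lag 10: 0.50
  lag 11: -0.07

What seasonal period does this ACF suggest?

The largest autocorrelation is r_5 = 0.71, with a weaker echo at lag 10 (0.50); the remaining lags stay at or below 0.16.
The dominant spike at lag 5 indicates a seasonal period of 5.

5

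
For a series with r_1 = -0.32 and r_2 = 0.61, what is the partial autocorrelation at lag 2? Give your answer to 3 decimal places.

φ_{22} = (r_2 − r_1²) / (1 − r_1²)
r_1² = (-0.32)² = 0.1024
Numerator = 0.61 − 0.1024 = 0.5076; denominator = 1 − 0.1024 = 0.8976
φ_{22} = 0.5076 / 0.8976 = 0.566

0.566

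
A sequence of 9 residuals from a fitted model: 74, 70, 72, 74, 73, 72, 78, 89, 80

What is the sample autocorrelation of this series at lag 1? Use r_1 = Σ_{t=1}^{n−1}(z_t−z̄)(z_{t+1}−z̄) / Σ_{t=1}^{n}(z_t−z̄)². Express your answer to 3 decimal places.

Mean z̄ = (74 + 70 + 72 + 74 + 73 + 72 + 78 + 89 + 80)/9 = 75.7778
Numerator Σ_{t=1}^{8}(z_t−z̄)(z_{t+1}−z̄) = 131.0617
Denominator Σ(z_t−z̄)² = 273.5556
r_1 = 131.0617 / 273.5556 = 0.479

0.479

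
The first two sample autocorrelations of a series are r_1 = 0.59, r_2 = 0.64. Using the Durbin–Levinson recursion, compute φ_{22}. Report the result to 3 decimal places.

0.448

φ_{22} = (r_2 − r_1²) / (1 − r_1²)
r_1² = (0.59)² = 0.3481
Numerator = 0.64 − 0.3481 = 0.2919; denominator = 1 − 0.3481 = 0.6519
φ_{22} = 0.2919 / 0.6519 = 0.448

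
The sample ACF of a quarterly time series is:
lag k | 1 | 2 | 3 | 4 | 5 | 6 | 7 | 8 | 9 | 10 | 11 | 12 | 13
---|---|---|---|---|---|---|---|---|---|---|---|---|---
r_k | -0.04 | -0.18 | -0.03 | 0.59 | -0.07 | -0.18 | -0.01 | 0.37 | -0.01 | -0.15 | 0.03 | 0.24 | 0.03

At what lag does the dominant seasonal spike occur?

The largest autocorrelation is r_4 = 0.59, with weaker echoes at lags 8 (0.37) and 12 (0.24); the remaining lags stay at or below 0.03.
The dominant spike at lag 4 indicates a seasonal period of 4.

4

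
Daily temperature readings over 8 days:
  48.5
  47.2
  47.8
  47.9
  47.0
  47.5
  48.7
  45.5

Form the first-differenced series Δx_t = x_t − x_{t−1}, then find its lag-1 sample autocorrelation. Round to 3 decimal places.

First differences Δx: -1.3, 0.6, 0.1, -0.9, 0.5, 1.2, -3.2
Mean of differences = -0.4286
Numerator Σ(Δx_t−Δx̄)(Δx_{t+1}−Δx̄) = -4.0408
Denominator Σ(Δx_t−Δx̄)² = 13.5143
r_1(Δx) = -4.0408 / 13.5143 = -0.299

-0.299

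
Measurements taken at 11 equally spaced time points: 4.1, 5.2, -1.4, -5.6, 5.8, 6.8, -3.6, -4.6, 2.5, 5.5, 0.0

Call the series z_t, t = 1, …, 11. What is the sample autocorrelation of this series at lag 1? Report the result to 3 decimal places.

Mean z̄ = (4.1 + 5.2 − 1.4 − 5.6 + 5.8 + 6.8 − 3.6 − 4.6 + 2.5 + 5.5 + 0.0)/11 = 1.3364
Numerator Σ_{t=1}^{10}(z_t−z̄)(z_{t+1}−z̄) = 7.2187
Denominator Σ(z_t−z̄)² = 208.0255
r_1 = 7.2187 / 208.0255 = 0.035

0.035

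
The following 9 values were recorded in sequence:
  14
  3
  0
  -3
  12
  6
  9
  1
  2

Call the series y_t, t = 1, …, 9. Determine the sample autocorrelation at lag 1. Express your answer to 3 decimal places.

Mean ȳ = (14 + 3 + 0 − 3 + 12 + 6 + 9 + 1 + 2)/9 = 4.8889
Numerator Σ_{t=1}^{8}(y_t−ȳ)(y_{t+1}−ȳ) = -17.7901
Denominator Σ(y_t−ȳ)² = 264.8889
r_1 = -17.7901 / 264.8889 = -0.067

-0.067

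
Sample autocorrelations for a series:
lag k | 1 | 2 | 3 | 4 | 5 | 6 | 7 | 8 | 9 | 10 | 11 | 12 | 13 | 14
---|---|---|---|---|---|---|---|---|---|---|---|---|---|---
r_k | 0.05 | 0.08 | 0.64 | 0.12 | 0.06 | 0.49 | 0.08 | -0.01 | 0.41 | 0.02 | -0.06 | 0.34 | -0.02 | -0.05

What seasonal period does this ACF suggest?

The largest autocorrelation is r_3 = 0.64, with weaker echoes at lags 6 (0.49), 9 (0.41) and 12 (0.34); the remaining lags stay at or below 0.12.
The dominant spike at lag 3 indicates a seasonal period of 3.

3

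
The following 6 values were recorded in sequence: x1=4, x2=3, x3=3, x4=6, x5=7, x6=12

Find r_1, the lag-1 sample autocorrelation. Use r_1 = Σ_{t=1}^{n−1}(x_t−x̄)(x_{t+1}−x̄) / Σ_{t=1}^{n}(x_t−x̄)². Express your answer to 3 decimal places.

0.342

Mean x̄ = (4 + 3 + 3 + 6 + 7 + 12)/6 = 5.8333
Σ(x_t−x̄)(x_{t+1}−x̄) = (5.1944) + (8.0278) + (-0.4722) + (0.1944) + (7.1944) = 20.1389
Denominator Σ(x_t−x̄)² = 58.8333
r_1 = 20.1389 / 58.8333 = 0.342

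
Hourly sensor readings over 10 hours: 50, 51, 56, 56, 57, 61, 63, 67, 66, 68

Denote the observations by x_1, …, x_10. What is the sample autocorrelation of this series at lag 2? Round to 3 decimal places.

0.411

Mean x̄ = (50 + 51 + 56 + 56 + 57 + 61 + 63 + 67 + 66 + 68)/10 = 59.5000
Numerator Σ_{t=1}^{8}(x_t−x̄)(x_{t+2}−x̄) = 155.5000
Denominator Σ(x_t−x̄)² = 378.5000
r_2 = 155.5000 / 378.5000 = 0.411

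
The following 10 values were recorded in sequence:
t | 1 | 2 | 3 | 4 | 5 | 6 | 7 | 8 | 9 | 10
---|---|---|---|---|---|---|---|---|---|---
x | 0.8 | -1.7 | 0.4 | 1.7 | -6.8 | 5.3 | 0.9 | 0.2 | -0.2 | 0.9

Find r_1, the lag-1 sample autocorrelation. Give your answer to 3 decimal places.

Mean x̄ = (0.8 − 1.7 + 0.4 + 1.7 − 6.8 + 5.3 + 0.9 + 0.2 − 0.2 + 0.9)/10 = 0.1500
Numerator Σ_{t=1}^{9}(x_t−x̄)(x_{t+1}−x̄) = -44.2225
Denominator Σ(x_t−x̄)² = 82.3850
r_1 = -44.2225 / 82.3850 = -0.537

-0.537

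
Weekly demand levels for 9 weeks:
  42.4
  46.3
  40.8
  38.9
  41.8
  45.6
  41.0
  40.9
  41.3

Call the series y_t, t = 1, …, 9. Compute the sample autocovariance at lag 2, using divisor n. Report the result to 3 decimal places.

-3.067

Mean ȳ = (42.4 + 46.3 + 40.8 + 38.9 + 41.8 + 45.6 + 41.0 + 40.9 + 41.3)/9 = 42.1111
Σ_{t=1}^{7}(y_t−ȳ)(y_{t+2}−ȳ) = -27.6036
γ_2 = -27.6036 / 9 = -3.067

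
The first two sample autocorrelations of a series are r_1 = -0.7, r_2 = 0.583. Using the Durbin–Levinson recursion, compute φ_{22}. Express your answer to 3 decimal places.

φ_{22} = (r_2 − r_1²) / (1 − r_1²)
r_1² = (-0.7)² = 0.49
Numerator = 0.583 − 0.4900 = 0.0930; denominator = 1 − 0.4900 = 0.5100
φ_{22} = 0.0930 / 0.5100 = 0.182

0.182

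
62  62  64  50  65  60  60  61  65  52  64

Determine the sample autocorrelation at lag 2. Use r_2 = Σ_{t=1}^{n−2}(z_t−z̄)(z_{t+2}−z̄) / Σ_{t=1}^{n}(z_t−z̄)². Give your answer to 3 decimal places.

0.069

Mean z̄ = (62 + 62 + 64 + 50 + 65 + 60 + 60 + 61 + 65 + 52 + 64)/11 = 60.4545
Numerator Σ_{t=1}^{9}(z_t−z̄)(z_{t+2}−z̄) = 17.3140
Denominator Σ(z_t−z̄)² = 252.7273
r_2 = 17.3140 / 252.7273 = 0.069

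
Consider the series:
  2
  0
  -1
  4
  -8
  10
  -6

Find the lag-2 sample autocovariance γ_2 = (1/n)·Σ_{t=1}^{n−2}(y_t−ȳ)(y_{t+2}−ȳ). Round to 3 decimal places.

Mean ȳ = (2 + 0 − 1 + 4 − 8 + 10 − 6)/7 = 0.1429
Σ_{t=1}^{5}(y_t−ȳ)(y_{t+2}−ȳ) = 94.6735
γ_2 = 94.6735 / 7 = 13.525

13.525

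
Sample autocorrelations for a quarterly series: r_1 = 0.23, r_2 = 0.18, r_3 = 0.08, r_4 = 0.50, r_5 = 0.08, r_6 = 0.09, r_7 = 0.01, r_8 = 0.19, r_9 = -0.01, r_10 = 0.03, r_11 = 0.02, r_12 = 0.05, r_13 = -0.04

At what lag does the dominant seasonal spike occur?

The largest autocorrelation is r_4 = 0.50; the remaining lags stay at or below 0.23. The elevated value at lag 1 (0.23), dropping to 0.18 at lag 2, reflects decaying short-term dependence rather than seasonality.
The dominant spike at lag 4 indicates a seasonal period of 4.

4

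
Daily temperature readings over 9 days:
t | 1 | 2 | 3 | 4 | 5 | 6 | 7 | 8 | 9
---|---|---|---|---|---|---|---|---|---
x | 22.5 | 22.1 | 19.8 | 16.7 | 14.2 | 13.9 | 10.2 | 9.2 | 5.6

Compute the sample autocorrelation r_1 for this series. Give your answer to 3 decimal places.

0.654

Mean x̄ = (22.5 + 22.1 + 19.8 + 16.7 + 14.2 + 13.9 + 10.2 + 9.2 + 5.6)/9 = 14.9111
Numerator Σ_{t=1}^{8}(x_t−x̄)(x_{t+1}−x̄) = 182.7399
Denominator Σ(x_t−x̄)² = 279.4089
r_1 = 182.7399 / 279.4089 = 0.654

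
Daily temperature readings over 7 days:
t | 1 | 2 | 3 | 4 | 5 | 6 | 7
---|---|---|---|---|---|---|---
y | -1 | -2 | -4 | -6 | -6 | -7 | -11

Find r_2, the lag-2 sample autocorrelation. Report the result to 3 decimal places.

Mean ȳ = (-1 − 2 − 4 − 6 − 6 − 7 − 11)/7 = -5.2857
Deviations from mean: 4.2857, 3.2857, 1.2857, -0.7143, -0.7143, -1.7143, -5.7143
Σ(y_t−ȳ)(y_{t+2}−ȳ) = (5.5102) + (-2.3469) + (-0.9184) + (1.2245) + (4.0816) = 7.5510
Denominator Σ(y_t−ȳ)² = 67.4286
r_2 = 7.5510 / 67.4286 = 0.112

0.112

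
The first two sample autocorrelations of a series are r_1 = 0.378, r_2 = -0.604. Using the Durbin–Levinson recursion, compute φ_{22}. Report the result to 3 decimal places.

φ_{22} = (r_2 − r_1²) / (1 − r_1²)
r_1² = (0.378)² = 0.142884
Numerator = -0.604 − 0.1429 = -0.7469; denominator = 1 − 0.1429 = 0.8571
φ_{22} = -0.7469 / 0.8571 = -0.871

-0.871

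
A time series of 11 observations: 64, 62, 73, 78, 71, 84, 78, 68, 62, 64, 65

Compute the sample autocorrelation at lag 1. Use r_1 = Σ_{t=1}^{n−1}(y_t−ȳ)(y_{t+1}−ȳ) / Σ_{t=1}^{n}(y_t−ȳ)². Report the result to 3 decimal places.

0.463

Mean ȳ = (64 + 62 + 73 + 78 + 71 + 84 + 78 + 68 + 62 + 64 + 65)/11 = 69.9091
Numerator Σ_{t=1}^{10}(y_t−ȳ)(y_{t+1}−ȳ) = 260.9008
Denominator Σ(y_t−ȳ)² = 562.9091
r_1 = 260.9008 / 562.9091 = 0.463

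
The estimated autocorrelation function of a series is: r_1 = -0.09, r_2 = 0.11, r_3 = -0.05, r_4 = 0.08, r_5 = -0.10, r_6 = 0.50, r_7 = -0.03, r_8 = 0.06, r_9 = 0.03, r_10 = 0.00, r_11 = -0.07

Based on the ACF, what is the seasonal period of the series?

6

The largest autocorrelation is r_6 = 0.50; the remaining lags stay at or below 0.11.
The dominant spike at lag 6 indicates a seasonal period of 6.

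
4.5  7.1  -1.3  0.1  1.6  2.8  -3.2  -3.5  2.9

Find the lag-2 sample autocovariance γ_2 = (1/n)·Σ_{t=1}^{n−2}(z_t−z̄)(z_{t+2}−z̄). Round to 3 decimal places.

-3.792

Mean z̄ = (4.5 + 7.1 − 1.3 + 0.1 + 1.6 + 2.8 − 3.2 − 3.5 + 2.9)/9 = 1.2222
Σ_{t=1}^{7}(z_t−z̄)(z_{t+2}−z̄) = -34.1277
γ_2 = -34.1277 / 9 = -3.792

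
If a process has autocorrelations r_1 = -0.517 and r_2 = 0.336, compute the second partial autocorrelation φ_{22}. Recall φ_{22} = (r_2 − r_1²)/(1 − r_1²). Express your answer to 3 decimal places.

0.094

φ_{22} = (r_2 − r_1²) / (1 − r_1²)
r_1² = (-0.517)² = 0.267289
Numerator = 0.336 − 0.2673 = 0.0687; denominator = 1 − 0.2673 = 0.7327
φ_{22} = 0.0687 / 0.7327 = 0.094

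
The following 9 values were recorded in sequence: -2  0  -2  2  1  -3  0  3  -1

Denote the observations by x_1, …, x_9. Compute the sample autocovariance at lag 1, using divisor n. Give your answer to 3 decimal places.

Mean x̄ = (-2 + 0 − 2 + 2 + 1 − 3 + 0 + 3 − 1)/9 = -0.2222
Σ_{t=1}^{8}(x_t−x̄)(x_{t+1}−x̄) = -7.8272
γ_1 = -7.8272 / 9 = -0.870

-0.870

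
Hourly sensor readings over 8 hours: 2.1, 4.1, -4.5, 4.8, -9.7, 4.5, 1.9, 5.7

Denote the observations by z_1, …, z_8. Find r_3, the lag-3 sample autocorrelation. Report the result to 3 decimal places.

Mean z̄ = (2.1 + 4.1 − 4.5 + 4.8 − 9.7 + 4.5 + 1.9 + 5.7)/8 = 1.1125
Deviations from mean: 0.9875, 2.9875, -5.6125, 3.6875, -10.8125, 3.3875, 0.7875, 4.5875
Σ(z_t−z̄)(z_{t+3}−z̄) = (3.6414) + (-32.3023) + (-19.0123) + (2.9039) + (-49.6023) = -94.3717
Denominator Σ(z_t−z̄)² = 205.0488
r_3 = -94.3717 / 205.0488 = -0.460

-0.460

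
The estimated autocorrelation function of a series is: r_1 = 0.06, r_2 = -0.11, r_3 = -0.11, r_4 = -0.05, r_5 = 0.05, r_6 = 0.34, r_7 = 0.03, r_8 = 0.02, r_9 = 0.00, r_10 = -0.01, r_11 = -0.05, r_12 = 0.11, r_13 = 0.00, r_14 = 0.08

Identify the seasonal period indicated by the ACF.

6

The largest autocorrelation is r_6 = 0.34; the remaining lags stay at or below 0.11.
The dominant spike at lag 6 indicates a seasonal period of 6.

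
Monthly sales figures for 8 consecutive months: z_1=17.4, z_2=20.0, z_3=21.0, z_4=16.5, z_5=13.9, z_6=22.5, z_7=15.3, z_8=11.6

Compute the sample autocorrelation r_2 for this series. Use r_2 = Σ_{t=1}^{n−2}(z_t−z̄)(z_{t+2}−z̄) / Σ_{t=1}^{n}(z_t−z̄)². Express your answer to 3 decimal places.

-0.427

Mean z̄ = (17.4 + 20.0 + 21.0 + 16.5 + 13.9 + 22.5 + 15.3 + 11.6)/8 = 17.2750
Deviations from mean: 0.1250, 2.7250, 3.7250, -0.7750, -3.3750, 5.2250, -1.9750, -5.6750
Σ(z_t−z̄)(z_{t+2}−z̄) = (0.4656) + (-2.1119) + (-12.5719) + (-4.0494) + (6.6656) + (-29.6519) = -41.2538
Denominator Σ(z_t−z̄)² = 96.7150
r_2 = -41.2538 / 96.7150 = -0.427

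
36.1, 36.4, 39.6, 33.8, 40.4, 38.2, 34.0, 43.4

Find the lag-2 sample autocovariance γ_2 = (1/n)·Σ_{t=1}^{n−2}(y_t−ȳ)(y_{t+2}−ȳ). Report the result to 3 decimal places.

Mean ȳ = (36.1 + 36.4 + 39.6 + 33.8 + 40.4 + 38.2 + 34.0 + 43.4)/8 = 37.7375
Σ_{t=1}^{6}(y_t−ȳ)(y_{t+2}−ȳ) = -1.9778
γ_2 = -1.9778 / 8 = -0.247

-0.247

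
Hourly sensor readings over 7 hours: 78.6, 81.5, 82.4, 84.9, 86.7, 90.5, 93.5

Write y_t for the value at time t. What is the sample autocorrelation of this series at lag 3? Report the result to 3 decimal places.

Mean ȳ = (78.6 + 81.5 + 82.4 + 84.9 + 86.7 + 90.5 + 93.5)/7 = 85.4429
Numerator Σ_{t=1}^{4}(y_t−ȳ)(y_{t+3}−ȳ) = -21.0041
Denominator Σ(y_t−ȳ)² = 163.9971
r_3 = -21.0041 / 163.9971 = -0.128

-0.128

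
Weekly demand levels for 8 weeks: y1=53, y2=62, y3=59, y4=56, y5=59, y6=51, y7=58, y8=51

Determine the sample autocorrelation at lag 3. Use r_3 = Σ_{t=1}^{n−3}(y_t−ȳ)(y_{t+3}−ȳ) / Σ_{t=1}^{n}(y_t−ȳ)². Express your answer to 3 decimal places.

-0.106

Mean ȳ = (53 + 62 + 59 + 56 + 59 + 51 + 58 + 51)/8 = 56.1250
Deviations from mean: -3.1250, 5.8750, 2.8750, -0.1250, 2.8750, -5.1250, 1.8750, -5.1250
Σ(y_t−ȳ)(y_{t+3}−ȳ) = (0.3906) + (16.8906) + (-14.7344) + (-0.2344) + (-14.7344) = -12.4219
Denominator Σ(y_t−ȳ)² = 116.8750
r_3 = -12.4219 / 116.8750 = -0.106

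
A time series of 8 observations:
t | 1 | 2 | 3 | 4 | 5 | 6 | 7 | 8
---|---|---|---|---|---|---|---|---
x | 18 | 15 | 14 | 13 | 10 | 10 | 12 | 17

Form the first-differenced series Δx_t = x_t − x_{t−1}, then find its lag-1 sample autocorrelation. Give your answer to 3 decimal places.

First differences Δx: -3, -1, -1, -3, 0, 2, 5
Mean of differences = -0.1429
Numerator Σ(Δx_t−Δx̄)(Δx_{t+1}−Δx̄) = 16.5510
Denominator Σ(Δx_t−Δx̄)² = 48.8571
r_1(Δx) = 16.5510 / 48.8571 = 0.339

0.339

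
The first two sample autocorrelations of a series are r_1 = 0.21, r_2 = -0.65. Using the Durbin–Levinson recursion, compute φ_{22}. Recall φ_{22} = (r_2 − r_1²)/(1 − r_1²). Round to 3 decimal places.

φ_{22} = (r_2 − r_1²) / (1 − r_1²)
r_1² = (0.21)² = 0.0441
Numerator = -0.65 − 0.0441 = -0.6941; denominator = 1 − 0.0441 = 0.9559
φ_{22} = -0.6941 / 0.9559 = -0.726

-0.726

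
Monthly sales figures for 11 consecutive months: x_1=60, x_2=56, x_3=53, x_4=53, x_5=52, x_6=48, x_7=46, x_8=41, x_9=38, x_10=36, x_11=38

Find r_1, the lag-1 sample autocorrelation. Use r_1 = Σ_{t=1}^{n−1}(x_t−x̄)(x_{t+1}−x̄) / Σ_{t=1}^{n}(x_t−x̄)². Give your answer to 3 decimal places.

0.748

Mean x̄ = (60 + 56 + 53 + 53 + 52 + 48 + 46 + 41 + 38 + 36 + 38)/11 = 47.3636
Numerator Σ_{t=1}^{10}(x_t−x̄)(x_{t+1}−x̄) = 498.8678
Denominator Σ(x_t−x̄)² = 666.5455
r_1 = 498.8678 / 666.5455 = 0.748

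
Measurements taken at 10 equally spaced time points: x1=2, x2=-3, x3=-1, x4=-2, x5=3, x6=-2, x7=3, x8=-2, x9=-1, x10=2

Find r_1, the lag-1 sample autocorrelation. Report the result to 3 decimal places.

Mean x̄ = (2 − 3 − 1 − 2 + 3 − 2 + 3 − 2 − 1 + 2)/10 = -0.1000
Numerator Σ_{t=1}^{9}(x_t−x̄)(x_{t+1}−x̄) = -25.5100
Denominator Σ(x_t−x̄)² = 48.9000
r_1 = -25.5100 / 48.9000 = -0.522

-0.522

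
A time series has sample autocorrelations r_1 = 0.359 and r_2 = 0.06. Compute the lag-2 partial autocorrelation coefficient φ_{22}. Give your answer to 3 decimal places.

φ_{22} = (r_2 − r_1²) / (1 − r_1²)
r_1² = (0.359)² = 0.128881
Numerator = 0.06 − 0.1289 = -0.0689; denominator = 1 − 0.1289 = 0.8711
φ_{22} = -0.0689 / 0.8711 = -0.079

-0.079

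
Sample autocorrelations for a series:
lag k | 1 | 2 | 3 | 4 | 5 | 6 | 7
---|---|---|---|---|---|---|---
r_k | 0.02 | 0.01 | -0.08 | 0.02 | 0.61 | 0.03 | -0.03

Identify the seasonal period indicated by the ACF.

5

The largest autocorrelation is r_5 = 0.61; the remaining lags stay at or below 0.03.
The dominant spike at lag 5 indicates a seasonal period of 5.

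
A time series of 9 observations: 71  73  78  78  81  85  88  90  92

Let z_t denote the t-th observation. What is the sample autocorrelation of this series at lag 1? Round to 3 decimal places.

Mean z̄ = (71 + 73 + 78 + 78 + 81 + 85 + 88 + 90 + 92)/9 = 81.7778
Numerator Σ_{t=1}^{8}(z_t−z̄)(z_{t+1}−z̄) = 297.7284
Denominator Σ(z_t−z̄)² = 443.5556
r_1 = 297.7284 / 443.5556 = 0.671

0.671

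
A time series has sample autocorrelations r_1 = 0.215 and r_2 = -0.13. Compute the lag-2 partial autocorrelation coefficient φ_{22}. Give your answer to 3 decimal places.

-0.185

φ_{22} = (r_2 − r_1²) / (1 − r_1²)
r_1² = (0.215)² = 0.046225
Numerator = -0.13 − 0.0462 = -0.1762; denominator = 1 − 0.0462 = 0.9538
φ_{22} = -0.1762 / 0.9538 = -0.185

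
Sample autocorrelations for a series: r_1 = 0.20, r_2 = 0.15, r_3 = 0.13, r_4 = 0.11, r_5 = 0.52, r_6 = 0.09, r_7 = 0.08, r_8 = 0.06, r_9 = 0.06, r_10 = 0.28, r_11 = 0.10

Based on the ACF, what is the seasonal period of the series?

5

The largest autocorrelation is r_5 = 0.52, with a weaker echo at lag 10 (0.28); the remaining lags stay at or below 0.20. The elevated value at lag 1 (0.20), dropping to 0.15 at lag 2, reflects decaying short-term dependence rather than seasonality.
The dominant spike at lag 5 indicates a seasonal period of 5.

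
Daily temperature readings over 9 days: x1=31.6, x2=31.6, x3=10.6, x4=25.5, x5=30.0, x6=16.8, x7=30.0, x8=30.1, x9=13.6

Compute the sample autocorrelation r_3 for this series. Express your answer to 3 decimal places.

0.484

Mean x̄ = (31.6 + 31.6 + 10.6 + 25.5 + 30.0 + 16.8 + 30.0 + 30.1 + 13.6)/9 = 24.4222
Numerator Σ_{t=1}^{6}(x_t−x̄)(x_{t+3}−x̄) = 273.2985
Denominator Σ(x_t−x̄)² = 564.9356
r_3 = 273.2985 / 564.9356 = 0.484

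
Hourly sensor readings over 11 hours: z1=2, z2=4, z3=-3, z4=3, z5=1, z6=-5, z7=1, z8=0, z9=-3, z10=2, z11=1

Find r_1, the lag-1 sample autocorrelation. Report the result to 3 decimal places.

-0.308

Mean z̄ = (2 + 4 − 3 + 3 + 1 − 5 + 1 + 0 − 3 + 2 + 1)/11 = 0.2727
Numerator Σ_{t=1}^{10}(z_t−z̄)(z_{t+1}−z̄) = -24.0744
Denominator Σ(z_t−z̄)² = 78.1818
r_1 = -24.0744 / 78.1818 = -0.308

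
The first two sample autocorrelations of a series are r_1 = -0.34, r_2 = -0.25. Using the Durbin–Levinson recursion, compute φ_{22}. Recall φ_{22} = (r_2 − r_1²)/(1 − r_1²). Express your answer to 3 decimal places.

-0.413

φ_{22} = (r_2 − r_1²) / (1 − r_1²)
r_1² = (-0.34)² = 0.1156
Numerator = -0.25 − 0.1156 = -0.3656; denominator = 1 − 0.1156 = 0.8844
φ_{22} = -0.3656 / 0.8844 = -0.413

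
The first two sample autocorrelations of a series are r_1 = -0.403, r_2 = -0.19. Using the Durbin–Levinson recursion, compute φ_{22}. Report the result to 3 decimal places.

φ_{22} = (r_2 − r_1²) / (1 − r_1²)
r_1² = (-0.403)² = 0.162409
Numerator = -0.19 − 0.1624 = -0.3524; denominator = 1 − 0.1624 = 0.8376
φ_{22} = -0.3524 / 0.8376 = -0.421

-0.421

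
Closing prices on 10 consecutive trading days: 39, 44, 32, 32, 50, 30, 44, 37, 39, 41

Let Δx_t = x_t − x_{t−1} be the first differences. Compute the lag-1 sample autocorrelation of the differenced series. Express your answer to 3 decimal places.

-0.704

First differences Δx: 5, -12, 0, 18, -20, 14, -7, 2, 2
Mean of differences = 0.2222
Numerator Σ(Δx_t−Δx̄)(Δx_{t+1}−Δx̄) = -806.9383
Denominator Σ(Δx_t−Δx̄)² = 1145.5556
r_1(Δx) = -806.9383 / 1145.5556 = -0.704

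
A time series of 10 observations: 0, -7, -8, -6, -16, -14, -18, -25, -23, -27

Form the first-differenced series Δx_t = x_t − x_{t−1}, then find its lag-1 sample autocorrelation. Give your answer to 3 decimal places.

-0.580

First differences Δx: -7, -1, 2, -10, 2, -4, -7, 2, -4
Mean of differences = -3.0000
Numerator Σ(Δx_t−Δx̄)(Δx_{t+1}−Δx̄) = -94.0000
Denominator Σ(Δx_t−Δx̄)² = 162.0000
r_1(Δx) = -94.0000 / 162.0000 = -0.580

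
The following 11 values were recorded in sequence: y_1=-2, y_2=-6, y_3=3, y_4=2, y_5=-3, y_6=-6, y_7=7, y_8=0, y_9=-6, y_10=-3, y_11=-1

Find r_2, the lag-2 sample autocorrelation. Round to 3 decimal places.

-0.602

Mean ȳ = (-2 − 6 + 3 + 2 − 3 − 6 + 7 + 0 − 6 − 3 − 1)/11 = -1.3636
Numerator Σ_{t=1}^{9}(y_t−ȳ)(y_{t+2}−ȳ) = -103.8099
Denominator Σ(y_t−ȳ)² = 172.5455
r_2 = -103.8099 / 172.5455 = -0.602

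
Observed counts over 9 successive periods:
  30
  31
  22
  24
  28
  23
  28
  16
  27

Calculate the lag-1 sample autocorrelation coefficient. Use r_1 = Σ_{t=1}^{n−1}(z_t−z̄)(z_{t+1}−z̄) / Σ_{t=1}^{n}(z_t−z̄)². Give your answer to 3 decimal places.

Mean z̄ = (30 + 31 + 22 + 24 + 28 + 23 + 28 + 16 + 27)/9 = 25.4444
Numerator Σ_{t=1}^{8}(z_t−z̄)(z_{t+1}−z̄) = -43.8642
Denominator Σ(z_t−z̄)² = 176.2222
r_1 = -43.8642 / 176.2222 = -0.249

-0.249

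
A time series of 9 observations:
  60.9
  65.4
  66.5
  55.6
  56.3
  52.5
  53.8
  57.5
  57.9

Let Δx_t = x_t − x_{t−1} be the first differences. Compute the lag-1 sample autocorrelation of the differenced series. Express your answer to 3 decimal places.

First differences Δx: 4.5, 1.1, -10.9, 0.7, -3.8, 1.3, 3.7, 0.4
Mean of differences = -0.3750
Numerator Σ(Δx_t−Δx̄)(Δx_{t+1}−Δx̄) = -19.0831
Denominator Σ(Δx_t−Δx̄)² = 169.6150
r_1(Δx) = -19.0831 / 169.6150 = -0.113

-0.113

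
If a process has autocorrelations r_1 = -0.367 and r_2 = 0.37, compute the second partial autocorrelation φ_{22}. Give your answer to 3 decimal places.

0.272

φ_{22} = (r_2 − r_1²) / (1 − r_1²)
r_1² = (-0.367)² = 0.134689
Numerator = 0.37 − 0.1347 = 0.2353; denominator = 1 − 0.1347 = 0.8653
φ_{22} = 0.2353 / 0.8653 = 0.272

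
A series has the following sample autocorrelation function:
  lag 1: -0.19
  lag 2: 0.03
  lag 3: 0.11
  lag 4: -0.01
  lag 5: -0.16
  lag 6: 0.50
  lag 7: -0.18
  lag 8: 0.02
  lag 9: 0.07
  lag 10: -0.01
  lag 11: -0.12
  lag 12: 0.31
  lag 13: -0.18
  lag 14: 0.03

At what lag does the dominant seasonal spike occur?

The largest autocorrelation is r_6 = 0.50, with a weaker echo at lag 12 (0.31); the remaining lags stay at or below 0.11.
The dominant spike at lag 6 indicates a seasonal period of 6.

6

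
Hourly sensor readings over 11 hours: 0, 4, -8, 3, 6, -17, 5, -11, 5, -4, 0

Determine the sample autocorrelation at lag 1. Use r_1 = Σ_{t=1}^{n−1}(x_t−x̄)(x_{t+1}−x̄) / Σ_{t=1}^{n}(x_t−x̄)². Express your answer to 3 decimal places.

Mean x̄ = (0 + 4 − 8 + 3 + 6 − 17 + 5 − 11 + 5 − 4 + 0)/11 = -1.5455
Numerator Σ_{t=1}^{10}(x_t−x̄)(x_{t+1}−x̄) = -383.6612
Denominator Σ(x_t−x̄)² = 574.7273
r_1 = -383.6612 / 574.7273 = -0.668

-0.668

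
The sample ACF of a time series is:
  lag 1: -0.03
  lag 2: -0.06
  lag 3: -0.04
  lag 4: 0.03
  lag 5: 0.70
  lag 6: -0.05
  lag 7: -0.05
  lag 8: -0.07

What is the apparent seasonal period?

5

The largest autocorrelation is r_5 = 0.70; the remaining lags stay at or below 0.03.
The dominant spike at lag 5 indicates a seasonal period of 5.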